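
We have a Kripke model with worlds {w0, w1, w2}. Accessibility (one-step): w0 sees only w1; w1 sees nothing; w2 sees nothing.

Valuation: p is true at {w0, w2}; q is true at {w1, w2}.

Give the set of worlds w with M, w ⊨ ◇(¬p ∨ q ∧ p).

{w0}

w0: successors {w1}; ¬p ∨ q ∧ p there: w1:T. ✓
w1: no successors, so ◇(¬p ∨ q ∧ p) fails. ✗
w2: no successors, so ◇(¬p ∨ q ∧ p) fails. ✗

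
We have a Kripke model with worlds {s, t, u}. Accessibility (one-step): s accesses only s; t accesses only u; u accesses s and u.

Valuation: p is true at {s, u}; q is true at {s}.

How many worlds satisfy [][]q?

1

s: successors {s}; []q there: s:T. ✓
t: successors {u}; []q there: u:F. ✗
u: successors {s, u}; []q there: s:T, u:F. ✗
Satisfying worlds: {s}.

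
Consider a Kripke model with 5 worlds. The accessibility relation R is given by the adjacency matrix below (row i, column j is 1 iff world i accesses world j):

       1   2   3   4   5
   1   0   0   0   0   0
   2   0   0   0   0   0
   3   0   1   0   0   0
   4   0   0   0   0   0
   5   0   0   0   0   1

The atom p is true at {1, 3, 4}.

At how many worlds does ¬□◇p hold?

1: □◇p is T. ✗
2: □◇p is T. ✗
3: □◇p is F. ✓
4: □◇p is T. ✗
5: □◇p is F. ✓
Satisfying worlds: {3, 5}.

2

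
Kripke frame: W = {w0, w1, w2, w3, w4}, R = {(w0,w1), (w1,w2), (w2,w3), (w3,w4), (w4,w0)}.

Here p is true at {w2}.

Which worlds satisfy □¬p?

{w0, w2, w3, w4}

w0: successors {w1}; ¬p there: w1:T. ✓
w1: successors {w2}; ¬p there: w2:F. ✗
w2: successors {w3}; ¬p there: w3:T. ✓
w3: successors {w4}; ¬p there: w4:T. ✓
w4: successors {w0}; ¬p there: w0:T. ✓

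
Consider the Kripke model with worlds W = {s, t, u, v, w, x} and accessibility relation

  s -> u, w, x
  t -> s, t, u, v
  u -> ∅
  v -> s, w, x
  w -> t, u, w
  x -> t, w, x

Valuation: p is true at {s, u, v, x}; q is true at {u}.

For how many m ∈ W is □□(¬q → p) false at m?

s: successors {u, w, x}; □(¬q → p) there: u:T, w:F, x:F. ✗
t: successors {s, t, u, v}; □(¬q → p) there: s:F, t:F, u:T, v:F. ✗
u: no successors, so □□(¬q → p) holds vacuously. ✓
v: successors {s, w, x}; □(¬q → p) there: s:F, w:F, x:F. ✗
w: successors {t, u, w}; □(¬q → p) there: t:F, u:T, w:F. ✗
x: successors {t, w, x}; □(¬q → p) there: t:F, w:F, x:F. ✗
Satisfying worlds: {u}.
So □□(¬q → p) fails at the other 5 worlds.

5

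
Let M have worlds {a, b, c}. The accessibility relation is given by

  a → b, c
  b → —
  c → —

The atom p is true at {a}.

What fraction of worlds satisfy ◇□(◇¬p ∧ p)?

a: successors {b, c}; □(◇¬p ∧ p) there: b:T, c:T. ✓
b: no successors, so ◇□(◇¬p ∧ p) fails. ✗
c: no successors, so ◇□(◇¬p ∧ p) fails. ✗
That's 1 of 3 worlds, so 1/3.

1/3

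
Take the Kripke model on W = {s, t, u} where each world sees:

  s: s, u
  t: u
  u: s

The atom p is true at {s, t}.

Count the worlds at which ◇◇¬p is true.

s: successors {s, u}; ◇¬p there: s:T, u:F. ✓
t: successors {u}; ◇¬p there: u:F. ✗
u: successors {s}; ◇¬p there: s:T. ✓
Satisfying worlds: {s, u}.

2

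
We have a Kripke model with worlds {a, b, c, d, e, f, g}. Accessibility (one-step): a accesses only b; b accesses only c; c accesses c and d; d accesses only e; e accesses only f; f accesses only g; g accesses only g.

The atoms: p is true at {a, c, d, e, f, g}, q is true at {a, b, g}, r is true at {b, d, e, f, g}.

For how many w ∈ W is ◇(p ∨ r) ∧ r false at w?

2

a: ◇(p ∨ r) is T, r is F. ✗
b: ◇(p ∨ r) is T, r is T. ✓
c: ◇(p ∨ r) is T, r is F. ✗
d: ◇(p ∨ r) is T, r is T. ✓
e: ◇(p ∨ r) is T, r is T. ✓
f: ◇(p ∨ r) is T, r is T. ✓
g: ◇(p ∨ r) is T, r is T. ✓
Satisfying worlds: {b, d, e, f, g}.
So ◇(p ∨ r) ∧ r fails at the other 2 worlds.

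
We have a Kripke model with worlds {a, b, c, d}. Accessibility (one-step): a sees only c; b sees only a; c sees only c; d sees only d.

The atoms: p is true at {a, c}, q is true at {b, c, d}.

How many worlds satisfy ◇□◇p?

3

a: successors {c}; □◇p there: c:T. ✓
b: successors {a}; □◇p there: a:T. ✓
c: successors {c}; □◇p there: c:T. ✓
d: successors {d}; □◇p there: d:F. ✗
Satisfying worlds: {a, b, c}.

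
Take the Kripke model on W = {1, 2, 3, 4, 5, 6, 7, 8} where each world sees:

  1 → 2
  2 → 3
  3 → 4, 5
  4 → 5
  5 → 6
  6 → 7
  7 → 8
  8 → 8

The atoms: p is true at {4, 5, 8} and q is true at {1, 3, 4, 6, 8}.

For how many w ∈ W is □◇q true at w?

6

1: successors {2}; ◇q there: 2:T. ✓
2: successors {3}; ◇q there: 3:T. ✓
3: successors {4, 5}; ◇q there: 4:F, 5:T. ✗
4: successors {5}; ◇q there: 5:T. ✓
5: successors {6}; ◇q there: 6:F. ✗
6: successors {7}; ◇q there: 7:T. ✓
7: successors {8}; ◇q there: 8:T. ✓
8: successors {8}; ◇q there: 8:T. ✓
Satisfying worlds: {1, 2, 4, 6, 7, 8}.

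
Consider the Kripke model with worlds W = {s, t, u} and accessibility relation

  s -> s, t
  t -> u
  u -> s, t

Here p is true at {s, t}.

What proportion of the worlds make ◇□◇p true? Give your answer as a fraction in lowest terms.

s: successors {s, t}; □◇p there: s:F, t:T. ✓
t: successors {u}; □◇p there: u:F. ✗
u: successors {s, t}; □◇p there: s:F, t:T. ✓
That's 2 of 3 worlds, so 2/3.

2/3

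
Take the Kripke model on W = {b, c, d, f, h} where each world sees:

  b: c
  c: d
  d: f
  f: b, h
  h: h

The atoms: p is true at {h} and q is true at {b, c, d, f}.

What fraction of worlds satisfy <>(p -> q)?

b: successors {c}; p -> q there: c:T. ✓
c: successors {d}; p -> q there: d:T. ✓
d: successors {f}; p -> q there: f:T. ✓
f: successors {b, h}; p -> q there: b:T, h:F. ✓
h: successors {h}; p -> q there: h:F. ✗
That's 4 of 5 worlds, so 4/5.

4/5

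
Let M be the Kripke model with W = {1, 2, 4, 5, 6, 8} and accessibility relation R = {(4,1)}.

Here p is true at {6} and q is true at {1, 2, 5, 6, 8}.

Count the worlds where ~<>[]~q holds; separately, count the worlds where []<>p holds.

For ~<>[]~q:
1: <>[]~q is F. ✓
2: <>[]~q is F. ✓
4: <>[]~q is T. ✗
5: <>[]~q is F. ✓
6: <>[]~q is F. ✓
8: <>[]~q is F. ✓
— 5 worlds.
For []<>p:
1: no successors, so []<>p holds vacuously. ✓
2: no successors, so []<>p holds vacuously. ✓
4: successors {1}; <>p there: 1:F. ✗
5: no successors, so []<>p holds vacuously. ✓
6: no successors, so []<>p holds vacuously. ✓
8: no successors, so []<>p holds vacuously. ✓
— 5 worlds.

5 and 5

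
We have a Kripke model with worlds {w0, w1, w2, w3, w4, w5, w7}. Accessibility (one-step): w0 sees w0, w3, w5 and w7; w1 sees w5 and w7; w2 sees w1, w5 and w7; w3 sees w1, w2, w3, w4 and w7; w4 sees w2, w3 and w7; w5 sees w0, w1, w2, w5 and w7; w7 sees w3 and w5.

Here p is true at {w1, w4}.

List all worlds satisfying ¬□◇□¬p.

{w0, w1, w2, w3, w4, w5}

w0: □◇□¬p is F. ✓
w1: □◇□¬p is F. ✓
w2: □◇□¬p is F. ✓
w3: □◇□¬p is F. ✓
w4: □◇□¬p is F. ✓
w5: □◇□¬p is F. ✓
w7: □◇□¬p is T. ✗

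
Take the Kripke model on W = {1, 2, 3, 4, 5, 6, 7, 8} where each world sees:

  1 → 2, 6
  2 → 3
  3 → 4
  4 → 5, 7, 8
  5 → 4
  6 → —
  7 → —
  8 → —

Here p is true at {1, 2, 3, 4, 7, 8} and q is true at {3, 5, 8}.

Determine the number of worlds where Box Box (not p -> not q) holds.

6

1: successors {2, 6}; Box (not p -> not q) there: 2:T, 6:T. ✓
2: successors {3}; Box (not p -> not q) there: 3:T. ✓
3: successors {4}; Box (not p -> not q) there: 4:F. ✗
4: successors {5, 7, 8}; Box (not p -> not q) there: 5:T, 7:T, 8:T. ✓
5: successors {4}; Box (not p -> not q) there: 4:F. ✗
6: no successors, so Box Box (not p -> not q) holds vacuously. ✓
7: no successors, so Box Box (not p -> not q) holds vacuously. ✓
8: no successors, so Box Box (not p -> not q) holds vacuously. ✓
Satisfying worlds: {1, 2, 4, 6, 7, 8}.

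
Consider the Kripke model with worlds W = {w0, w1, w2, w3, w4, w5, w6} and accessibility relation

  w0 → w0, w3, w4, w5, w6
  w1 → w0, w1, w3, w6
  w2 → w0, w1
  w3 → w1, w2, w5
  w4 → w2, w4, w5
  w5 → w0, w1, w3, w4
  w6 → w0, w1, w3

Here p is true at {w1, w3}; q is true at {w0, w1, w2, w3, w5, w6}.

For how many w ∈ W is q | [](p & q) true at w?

w0: q is T, [](p & q) is F. ✓
w1: q is T, [](p & q) is F. ✓
w2: q is T, [](p & q) is F. ✓
w3: q is T, [](p & q) is F. ✓
w4: q is F, [](p & q) is F. ✗
w5: q is T, [](p & q) is F. ✓
w6: q is T, [](p & q) is F. ✓
Satisfying worlds: {w0, w1, w2, w3, w5, w6}.

6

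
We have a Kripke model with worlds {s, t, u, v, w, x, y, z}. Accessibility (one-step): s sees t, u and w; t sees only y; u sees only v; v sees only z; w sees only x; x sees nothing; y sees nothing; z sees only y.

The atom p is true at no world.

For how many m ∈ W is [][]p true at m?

s: successors {t, u, w}; []p there: t:F, u:F, w:F. ✗
t: successors {y}; []p there: y:T. ✓
u: successors {v}; []p there: v:F. ✗
v: successors {z}; []p there: z:F. ✗
w: successors {x}; []p there: x:T. ✓
x: no successors, so [][]p holds vacuously. ✓
y: no successors, so [][]p holds vacuously. ✓
z: successors {y}; []p there: y:T. ✓
Satisfying worlds: {t, w, x, y, z}.

5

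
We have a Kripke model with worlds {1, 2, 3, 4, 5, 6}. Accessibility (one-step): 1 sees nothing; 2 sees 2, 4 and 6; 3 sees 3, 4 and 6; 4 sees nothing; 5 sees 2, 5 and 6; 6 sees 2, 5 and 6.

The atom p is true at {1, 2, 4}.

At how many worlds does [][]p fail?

1: no successors, so [][]p holds vacuously. ✓
2: successors {2, 4, 6}; []p there: 2:F, 4:T, 6:F. ✗
3: successors {3, 4, 6}; []p there: 3:F, 4:T, 6:F. ✗
4: no successors, so [][]p holds vacuously. ✓
5: successors {2, 5, 6}; []p there: 2:F, 5:F, 6:F. ✗
6: successors {2, 5, 6}; []p there: 2:F, 5:F, 6:F. ✗
Satisfying worlds: {1, 4}.
So [][]p fails at the other 4 worlds.

4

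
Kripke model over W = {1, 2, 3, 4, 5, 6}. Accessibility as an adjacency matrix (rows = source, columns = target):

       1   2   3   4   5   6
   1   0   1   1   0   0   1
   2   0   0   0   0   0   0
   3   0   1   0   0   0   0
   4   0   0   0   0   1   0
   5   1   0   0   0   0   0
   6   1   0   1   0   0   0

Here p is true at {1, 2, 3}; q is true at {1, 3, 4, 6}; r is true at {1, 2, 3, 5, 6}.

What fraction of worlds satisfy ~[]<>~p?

1: []<>~p is F. ✓
2: []<>~p is T. ✗
3: []<>~p is F. ✓
4: []<>~p is F. ✓
5: []<>~p is T. ✗
6: []<>~p is F. ✓
That's 4 of 6 worlds, so 4/6 = 2/3.

2/3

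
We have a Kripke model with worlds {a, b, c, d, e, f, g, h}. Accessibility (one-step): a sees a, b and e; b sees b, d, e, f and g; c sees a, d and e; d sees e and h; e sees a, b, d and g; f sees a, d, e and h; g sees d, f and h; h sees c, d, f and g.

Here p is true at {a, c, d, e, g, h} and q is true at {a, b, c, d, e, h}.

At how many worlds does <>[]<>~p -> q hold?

6

a: <>[]<>~p is T, q is T. ✓
b: <>[]<>~p is T, q is T. ✓
c: <>[]<>~p is T, q is T. ✓
d: <>[]<>~p is F, q is T. ✓
e: <>[]<>~p is T, q is T. ✓
f: <>[]<>~p is T, q is F. ✗
g: <>[]<>~p is T, q is F. ✗
h: <>[]<>~p is T, q is T. ✓
Satisfying worlds: {a, b, c, d, e, h}.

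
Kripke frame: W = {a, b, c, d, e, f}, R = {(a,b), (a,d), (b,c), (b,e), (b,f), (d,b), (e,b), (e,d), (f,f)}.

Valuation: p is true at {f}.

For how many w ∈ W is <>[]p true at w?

a: successors {b, d}; []p there: b:F, d:F. ✗
b: successors {c, e, f}; []p there: c:T, e:F, f:T. ✓
c: no successors, so <>[]p fails. ✗
d: successors {b}; []p there: b:F. ✗
e: successors {b, d}; []p there: b:F, d:F. ✗
f: successors {f}; []p there: f:T. ✓
Satisfying worlds: {b, f}.

2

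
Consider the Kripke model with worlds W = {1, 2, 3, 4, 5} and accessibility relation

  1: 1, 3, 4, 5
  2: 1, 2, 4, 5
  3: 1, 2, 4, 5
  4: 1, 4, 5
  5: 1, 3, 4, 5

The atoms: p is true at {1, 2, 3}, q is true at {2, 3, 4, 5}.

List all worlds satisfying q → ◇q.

1: q is F, ◇q is T. ✓
2: q is T, ◇q is T. ✓
3: q is T, ◇q is T. ✓
4: q is T, ◇q is T. ✓
5: q is T, ◇q is T. ✓

{1, 2, 3, 4, 5}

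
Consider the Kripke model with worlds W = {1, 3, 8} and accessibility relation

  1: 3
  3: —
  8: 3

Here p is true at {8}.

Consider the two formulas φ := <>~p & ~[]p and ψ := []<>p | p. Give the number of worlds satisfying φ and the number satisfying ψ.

2 and 2

For <>~p & ~[]p:
1: <>~p is T, ~[]p is T. ✓
3: <>~p is F, ~[]p is F. ✗
8: <>~p is T, ~[]p is T. ✓
— 2 worlds.
For []<>p | p:
1: []<>p is F, p is F. ✗
3: []<>p is T, p is F. ✓
8: []<>p is F, p is T. ✓
— 2 worlds.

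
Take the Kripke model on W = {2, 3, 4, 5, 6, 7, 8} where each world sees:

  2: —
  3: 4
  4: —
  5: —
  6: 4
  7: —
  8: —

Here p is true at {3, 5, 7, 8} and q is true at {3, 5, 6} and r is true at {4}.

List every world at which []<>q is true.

2: no successors, so []<>q holds vacuously. ✓
3: successors {4}; <>q there: 4:F. ✗
4: no successors, so []<>q holds vacuously. ✓
5: no successors, so []<>q holds vacuously. ✓
6: successors {4}; <>q there: 4:F. ✗
7: no successors, so []<>q holds vacuously. ✓
8: no successors, so []<>q holds vacuously. ✓

{2, 4, 5, 7, 8}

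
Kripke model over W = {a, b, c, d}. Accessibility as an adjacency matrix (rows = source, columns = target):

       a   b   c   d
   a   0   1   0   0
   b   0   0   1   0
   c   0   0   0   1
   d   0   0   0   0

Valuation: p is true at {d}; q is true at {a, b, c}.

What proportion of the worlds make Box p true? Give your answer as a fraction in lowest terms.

1/2

a: successors {b}; p there: b:F. ✗
b: successors {c}; p there: c:F. ✗
c: successors {d}; p there: d:T. ✓
d: no successors, so Box p holds vacuously. ✓
That's 2 of 4 worlds, so 2/4 = 1/2.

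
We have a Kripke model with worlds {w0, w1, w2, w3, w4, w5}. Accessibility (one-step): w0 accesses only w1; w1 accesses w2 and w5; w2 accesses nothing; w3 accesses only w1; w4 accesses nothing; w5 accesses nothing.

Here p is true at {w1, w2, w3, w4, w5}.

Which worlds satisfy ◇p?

w0: successors {w1}; p there: w1:T. ✓
w1: successors {w2, w5}; p there: w2:T, w5:T. ✓
w2: no successors, so ◇p fails. ✗
w3: successors {w1}; p there: w1:T. ✓
w4: no successors, so ◇p fails. ✗
w5: no successors, so ◇p fails. ✗

{w0, w1, w3}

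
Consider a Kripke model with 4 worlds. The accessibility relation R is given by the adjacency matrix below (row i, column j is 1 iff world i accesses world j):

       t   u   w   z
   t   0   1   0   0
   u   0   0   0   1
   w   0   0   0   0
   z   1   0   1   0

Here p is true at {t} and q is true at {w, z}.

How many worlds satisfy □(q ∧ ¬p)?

t: successors {u}; q ∧ ¬p there: u:F. ✗
u: successors {z}; q ∧ ¬p there: z:T. ✓
w: no successors, so □(q ∧ ¬p) holds vacuously. ✓
z: successors {t, w}; q ∧ ¬p there: t:F, w:T. ✗
Satisfying worlds: {u, w}.

2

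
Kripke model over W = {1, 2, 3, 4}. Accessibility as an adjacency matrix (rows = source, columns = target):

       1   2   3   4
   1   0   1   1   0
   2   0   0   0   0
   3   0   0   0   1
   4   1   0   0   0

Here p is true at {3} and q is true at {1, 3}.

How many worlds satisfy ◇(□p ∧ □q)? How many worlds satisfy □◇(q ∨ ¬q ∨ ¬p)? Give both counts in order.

1 and 3

For ◇(□p ∧ □q):
1: successors {2, 3}; □p ∧ □q there: 2:T, 3:F. ✓
2: no successors, so ◇(□p ∧ □q) fails. ✗
3: successors {4}; □p ∧ □q there: 4:F. ✗
4: successors {1}; □p ∧ □q there: 1:F. ✗
— 1 world.
For □◇(q ∨ ¬q ∨ ¬p):
1: successors {2, 3}; ◇(q ∨ ¬q ∨ ¬p) there: 2:F, 3:T. ✗
2: no successors, so □◇(q ∨ ¬q ∨ ¬p) holds vacuously. ✓
3: successors {4}; ◇(q ∨ ¬q ∨ ¬p) there: 4:T. ✓
4: successors {1}; ◇(q ∨ ¬q ∨ ¬p) there: 1:T. ✓
— 3 worlds.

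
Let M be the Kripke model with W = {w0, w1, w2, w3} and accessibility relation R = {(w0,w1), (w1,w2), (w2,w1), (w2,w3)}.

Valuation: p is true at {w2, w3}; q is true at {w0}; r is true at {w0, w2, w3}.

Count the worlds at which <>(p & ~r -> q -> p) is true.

w0: successors {w1}; p & ~r -> q -> p there: w1:T. ✓
w1: successors {w2}; p & ~r -> q -> p there: w2:T. ✓
w2: successors {w1, w3}; p & ~r -> q -> p there: w1:T, w3:T. ✓
w3: no successors, so <>(p & ~r -> q -> p) fails. ✗
Satisfying worlds: {w0, w1, w2}.

3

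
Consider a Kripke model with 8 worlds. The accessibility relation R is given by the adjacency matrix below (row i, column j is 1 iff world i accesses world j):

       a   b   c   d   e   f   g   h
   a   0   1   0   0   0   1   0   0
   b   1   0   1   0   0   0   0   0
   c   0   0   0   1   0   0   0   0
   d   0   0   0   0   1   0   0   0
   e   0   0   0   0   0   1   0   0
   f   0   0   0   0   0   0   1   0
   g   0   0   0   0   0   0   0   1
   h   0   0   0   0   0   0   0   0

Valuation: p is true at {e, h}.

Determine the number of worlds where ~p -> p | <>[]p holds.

a: ~p is T, p | <>[]p is F. ✗
b: ~p is T, p | <>[]p is F. ✗
c: ~p is T, p | <>[]p is T. ✓
d: ~p is T, p | <>[]p is F. ✗
e: ~p is F, p | <>[]p is T. ✓
f: ~p is T, p | <>[]p is T. ✓
g: ~p is T, p | <>[]p is T. ✓
h: ~p is F, p | <>[]p is T. ✓
Satisfying worlds: {c, e, f, g, h}.

5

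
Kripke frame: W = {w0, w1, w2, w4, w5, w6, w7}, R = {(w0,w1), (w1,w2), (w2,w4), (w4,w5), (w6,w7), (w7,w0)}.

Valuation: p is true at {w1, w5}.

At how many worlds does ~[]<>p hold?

w0: []<>p is F. ✓
w1: []<>p is F. ✓
w2: []<>p is T. ✗
w4: []<>p is F. ✓
w5: []<>p is T. ✗
w6: []<>p is F. ✓
w7: []<>p is T. ✗
Satisfying worlds: {w0, w1, w4, w6}.

4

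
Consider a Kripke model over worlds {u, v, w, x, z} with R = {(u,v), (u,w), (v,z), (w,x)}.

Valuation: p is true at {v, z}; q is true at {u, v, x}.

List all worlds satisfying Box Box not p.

u: successors {v, w}; Box not p there: v:F, w:T. ✗
v: successors {z}; Box not p there: z:T. ✓
w: successors {x}; Box not p there: x:T. ✓
x: no successors, so Box Box not p holds vacuously. ✓
z: no successors, so Box Box not p holds vacuously. ✓

{v, w, x, z}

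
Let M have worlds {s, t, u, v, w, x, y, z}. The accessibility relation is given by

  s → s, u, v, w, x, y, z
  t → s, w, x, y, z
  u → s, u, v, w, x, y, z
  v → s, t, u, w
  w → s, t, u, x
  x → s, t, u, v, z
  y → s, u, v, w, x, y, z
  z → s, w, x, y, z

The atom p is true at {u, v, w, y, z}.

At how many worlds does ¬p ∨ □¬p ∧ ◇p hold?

3

s: ¬p is T, □¬p ∧ ◇p is F. ✓
t: ¬p is T, □¬p ∧ ◇p is F. ✓
u: ¬p is F, □¬p ∧ ◇p is F. ✗
v: ¬p is F, □¬p ∧ ◇p is F. ✗
w: ¬p is F, □¬p ∧ ◇p is F. ✗
x: ¬p is T, □¬p ∧ ◇p is F. ✓
y: ¬p is F, □¬p ∧ ◇p is F. ✗
z: ¬p is F, □¬p ∧ ◇p is F. ✗
Satisfying worlds: {s, t, x}.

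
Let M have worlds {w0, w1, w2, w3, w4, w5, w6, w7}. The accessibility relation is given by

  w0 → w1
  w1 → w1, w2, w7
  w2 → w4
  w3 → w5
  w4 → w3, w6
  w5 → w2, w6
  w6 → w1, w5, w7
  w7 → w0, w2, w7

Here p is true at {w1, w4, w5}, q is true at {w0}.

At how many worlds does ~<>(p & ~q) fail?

w0: <>(p & ~q) is T. ✗
w1: <>(p & ~q) is T. ✗
w2: <>(p & ~q) is T. ✗
w3: <>(p & ~q) is T. ✗
w4: <>(p & ~q) is F. ✓
w5: <>(p & ~q) is F. ✓
w6: <>(p & ~q) is T. ✗
w7: <>(p & ~q) is F. ✓
Satisfying worlds: {w4, w5, w7}.
So ~<>(p & ~q) fails at the other 5 worlds.

5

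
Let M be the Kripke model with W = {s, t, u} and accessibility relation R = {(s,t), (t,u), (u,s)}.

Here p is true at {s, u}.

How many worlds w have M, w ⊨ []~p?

s: successors {t}; ~p there: t:T. ✓
t: successors {u}; ~p there: u:F. ✗
u: successors {s}; ~p there: s:F. ✗
Satisfying worlds: {s}.

1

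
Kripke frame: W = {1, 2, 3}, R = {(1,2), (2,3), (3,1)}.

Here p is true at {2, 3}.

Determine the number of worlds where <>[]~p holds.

1

1: successors {2}; []~p there: 2:F. ✗
2: successors {3}; []~p there: 3:T. ✓
3: successors {1}; []~p there: 1:F. ✗
Satisfying worlds: {2}.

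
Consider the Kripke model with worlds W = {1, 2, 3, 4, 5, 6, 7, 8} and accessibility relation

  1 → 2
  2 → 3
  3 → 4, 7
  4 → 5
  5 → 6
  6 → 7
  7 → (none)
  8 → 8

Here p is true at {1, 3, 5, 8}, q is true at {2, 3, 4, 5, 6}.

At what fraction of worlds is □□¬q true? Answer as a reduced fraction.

1/2

1: successors {2}; □¬q there: 2:F. ✗
2: successors {3}; □¬q there: 3:F. ✗
3: successors {4, 7}; □¬q there: 4:F, 7:T. ✗
4: successors {5}; □¬q there: 5:F. ✗
5: successors {6}; □¬q there: 6:T. ✓
6: successors {7}; □¬q there: 7:T. ✓
7: no successors, so □□¬q holds vacuously. ✓
8: successors {8}; □¬q there: 8:T. ✓
That's 4 of 8 worlds, so 4/8 = 1/2.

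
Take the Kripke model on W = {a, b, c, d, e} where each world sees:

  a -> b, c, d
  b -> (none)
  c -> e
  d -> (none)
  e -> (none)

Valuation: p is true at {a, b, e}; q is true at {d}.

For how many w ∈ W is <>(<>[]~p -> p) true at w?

2

a: successors {b, c, d}; <>[]~p -> p there: b:T, c:F, d:T. ✓
b: no successors, so <>(<>[]~p -> p) fails. ✗
c: successors {e}; <>[]~p -> p there: e:T. ✓
d: no successors, so <>(<>[]~p -> p) fails. ✗
e: no successors, so <>(<>[]~p -> p) fails. ✗
Satisfying worlds: {a, c}.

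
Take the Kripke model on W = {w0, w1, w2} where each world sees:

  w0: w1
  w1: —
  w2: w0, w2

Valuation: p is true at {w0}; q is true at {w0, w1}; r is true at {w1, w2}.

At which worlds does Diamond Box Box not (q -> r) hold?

w0: successors {w1}; Box Box not (q -> r) there: w1:T. ✓
w1: no successors, so Diamond Box Box not (q -> r) fails. ✗
w2: successors {w0, w2}; Box Box not (q -> r) there: w0:T, w2:F. ✓

{w0, w2}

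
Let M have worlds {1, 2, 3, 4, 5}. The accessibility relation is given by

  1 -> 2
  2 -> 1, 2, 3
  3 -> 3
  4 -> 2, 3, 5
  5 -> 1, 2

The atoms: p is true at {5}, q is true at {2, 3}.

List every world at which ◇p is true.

{4}

1: successors {2}; p there: 2:F. ✗
2: successors {1, 2, 3}; p there: 1:F, 2:F, 3:F. ✗
3: successors {3}; p there: 3:F. ✗
4: successors {2, 3, 5}; p there: 2:F, 3:F, 5:T. ✓
5: successors {1, 2}; p there: 1:F, 2:F. ✗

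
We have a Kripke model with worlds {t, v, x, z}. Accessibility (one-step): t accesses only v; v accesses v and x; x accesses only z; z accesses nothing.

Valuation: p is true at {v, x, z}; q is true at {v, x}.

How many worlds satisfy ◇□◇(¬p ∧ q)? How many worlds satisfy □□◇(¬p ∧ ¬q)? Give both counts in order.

1 and 2

For ◇□◇(¬p ∧ q):
t: successors {v}; □◇(¬p ∧ q) there: v:F. ✗
v: successors {v, x}; □◇(¬p ∧ q) there: v:F, x:F. ✗
x: successors {z}; □◇(¬p ∧ q) there: z:T. ✓
z: no successors, so ◇□◇(¬p ∧ q) fails. ✗
— 1 world.
For □□◇(¬p ∧ ¬q):
t: successors {v}; □◇(¬p ∧ ¬q) there: v:F. ✗
v: successors {v, x}; □◇(¬p ∧ ¬q) there: v:F, x:F. ✗
x: successors {z}; □◇(¬p ∧ ¬q) there: z:T. ✓
z: no successors, so □□◇(¬p ∧ ¬q) holds vacuously. ✓
— 2 worlds.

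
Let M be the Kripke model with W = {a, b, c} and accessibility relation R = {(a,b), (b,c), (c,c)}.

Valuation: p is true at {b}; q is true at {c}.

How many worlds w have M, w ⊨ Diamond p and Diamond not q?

1

a: Diamond p is T, Diamond not q is T. ✓
b: Diamond p is F, Diamond not q is F. ✗
c: Diamond p is F, Diamond not q is F. ✗
Satisfying worlds: {a}.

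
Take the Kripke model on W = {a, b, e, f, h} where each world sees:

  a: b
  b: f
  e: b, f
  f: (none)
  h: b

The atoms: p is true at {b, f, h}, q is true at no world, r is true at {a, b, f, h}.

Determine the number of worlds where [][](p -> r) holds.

5

a: successors {b}; [](p -> r) there: b:T. ✓
b: successors {f}; [](p -> r) there: f:T. ✓
e: successors {b, f}; [](p -> r) there: b:T, f:T. ✓
f: no successors, so [][](p -> r) holds vacuously. ✓
h: successors {b}; [](p -> r) there: b:T. ✓
Satisfying worlds: {a, b, e, f, h}.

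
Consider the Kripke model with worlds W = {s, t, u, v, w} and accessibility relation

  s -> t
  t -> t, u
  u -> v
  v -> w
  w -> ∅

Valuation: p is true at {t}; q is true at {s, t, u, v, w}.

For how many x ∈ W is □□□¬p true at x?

s: successors {t}; □□¬p there: t:F. ✗
t: successors {t, u}; □□¬p there: t:F, u:T. ✗
u: successors {v}; □□¬p there: v:T. ✓
v: successors {w}; □□¬p there: w:T. ✓
w: no successors, so □□□¬p holds vacuously. ✓
Satisfying worlds: {u, v, w}.

3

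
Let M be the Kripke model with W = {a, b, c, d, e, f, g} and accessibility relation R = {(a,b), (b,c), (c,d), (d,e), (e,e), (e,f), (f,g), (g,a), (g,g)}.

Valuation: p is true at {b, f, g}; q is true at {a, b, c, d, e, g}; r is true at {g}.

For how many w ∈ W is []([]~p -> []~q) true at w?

a: successors {b}; []~p -> []~q there: b:F. ✗
b: successors {c}; []~p -> []~q there: c:F. ✗
c: successors {d}; []~p -> []~q there: d:F. ✗
d: successors {e}; []~p -> []~q there: e:T. ✓
e: successors {e, f}; []~p -> []~q there: e:T, f:T. ✓
f: successors {g}; []~p -> []~q there: g:T. ✓
g: successors {a, g}; []~p -> []~q there: a:T, g:T. ✓
Satisfying worlds: {d, e, f, g}.

4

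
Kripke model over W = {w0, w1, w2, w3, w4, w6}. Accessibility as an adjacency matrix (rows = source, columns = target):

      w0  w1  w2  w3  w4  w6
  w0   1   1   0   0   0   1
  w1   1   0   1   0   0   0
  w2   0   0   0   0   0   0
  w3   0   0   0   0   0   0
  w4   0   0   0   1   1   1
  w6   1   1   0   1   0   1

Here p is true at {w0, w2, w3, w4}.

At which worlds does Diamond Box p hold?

{w0, w1, w4, w6}

w0: successors {w0, w1, w6}; Box p there: w0:F, w1:T, w6:F. ✓
w1: successors {w0, w2}; Box p there: w0:F, w2:T. ✓
w2: no successors, so Diamond Box p fails. ✗
w3: no successors, so Diamond Box p fails. ✗
w4: successors {w3, w4, w6}; Box p there: w3:T, w4:F, w6:F. ✓
w6: successors {w0, w1, w3, w6}; Box p there: w0:F, w1:T, w3:T, w6:F. ✓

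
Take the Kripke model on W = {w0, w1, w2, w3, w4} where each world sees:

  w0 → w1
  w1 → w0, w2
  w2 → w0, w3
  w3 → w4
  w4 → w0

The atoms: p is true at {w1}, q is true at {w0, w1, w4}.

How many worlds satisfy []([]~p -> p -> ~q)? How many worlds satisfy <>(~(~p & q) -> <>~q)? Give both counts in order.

For []([]~p -> p -> ~q):
w0: successors {w1}; []~p -> p -> ~q there: w1:F. ✗
w1: successors {w0, w2}; []~p -> p -> ~q there: w0:T, w2:T. ✓
w2: successors {w0, w3}; []~p -> p -> ~q there: w0:T, w3:T. ✓
w3: successors {w4}; []~p -> p -> ~q there: w4:T. ✓
w4: successors {w0}; []~p -> p -> ~q there: w0:T. ✓
— 4 worlds.
For <>(~(~p & q) -> <>~q):
w0: successors {w1}; ~(~p & q) -> <>~q there: w1:T. ✓
w1: successors {w0, w2}; ~(~p & q) -> <>~q there: w0:T, w2:T. ✓
w2: successors {w0, w3}; ~(~p & q) -> <>~q there: w0:T, w3:F. ✓
w3: successors {w4}; ~(~p & q) -> <>~q there: w4:T. ✓
w4: successors {w0}; ~(~p & q) -> <>~q there: w0:T. ✓
— 5 worlds.

4 and 5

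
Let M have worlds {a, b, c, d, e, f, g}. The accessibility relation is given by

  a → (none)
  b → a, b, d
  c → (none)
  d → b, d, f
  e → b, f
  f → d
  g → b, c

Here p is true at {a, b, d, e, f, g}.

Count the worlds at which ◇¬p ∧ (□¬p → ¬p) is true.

1

a: ◇¬p is F, □¬p → ¬p is F. ✗
b: ◇¬p is F, □¬p → ¬p is T. ✗
c: ◇¬p is F, □¬p → ¬p is T. ✗
d: ◇¬p is F, □¬p → ¬p is T. ✗
e: ◇¬p is F, □¬p → ¬p is T. ✗
f: ◇¬p is F, □¬p → ¬p is T. ✗
g: ◇¬p is T, □¬p → ¬p is T. ✓
Satisfying worlds: {g}.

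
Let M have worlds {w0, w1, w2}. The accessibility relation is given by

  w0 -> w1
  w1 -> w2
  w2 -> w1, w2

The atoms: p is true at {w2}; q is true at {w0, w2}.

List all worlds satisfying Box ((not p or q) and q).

w0: successors {w1}; (not p or q) and q there: w1:F. ✗
w1: successors {w2}; (not p or q) and q there: w2:T. ✓
w2: successors {w1, w2}; (not p or q) and q there: w1:F, w2:T. ✗

{w1}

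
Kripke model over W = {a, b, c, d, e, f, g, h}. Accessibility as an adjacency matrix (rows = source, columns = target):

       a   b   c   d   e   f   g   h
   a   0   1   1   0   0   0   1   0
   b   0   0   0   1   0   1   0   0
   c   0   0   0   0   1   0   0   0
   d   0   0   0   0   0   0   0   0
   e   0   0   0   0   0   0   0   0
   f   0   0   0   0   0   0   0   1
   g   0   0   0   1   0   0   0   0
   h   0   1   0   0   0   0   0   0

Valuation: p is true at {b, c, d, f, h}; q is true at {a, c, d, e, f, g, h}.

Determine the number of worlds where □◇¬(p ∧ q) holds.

3

a: successors {b, c, g}; ◇¬(p ∧ q) there: b:F, c:T, g:F. ✗
b: successors {d, f}; ◇¬(p ∧ q) there: d:F, f:F. ✗
c: successors {e}; ◇¬(p ∧ q) there: e:F. ✗
d: no successors, so □◇¬(p ∧ q) holds vacuously. ✓
e: no successors, so □◇¬(p ∧ q) holds vacuously. ✓
f: successors {h}; ◇¬(p ∧ q) there: h:T. ✓
g: successors {d}; ◇¬(p ∧ q) there: d:F. ✗
h: successors {b}; ◇¬(p ∧ q) there: b:F. ✗
Satisfying worlds: {d, e, f}.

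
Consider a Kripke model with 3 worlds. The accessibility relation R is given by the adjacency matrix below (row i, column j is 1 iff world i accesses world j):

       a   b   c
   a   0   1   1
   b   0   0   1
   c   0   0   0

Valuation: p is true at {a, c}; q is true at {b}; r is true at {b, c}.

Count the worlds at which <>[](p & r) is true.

2

a: successors {b, c}; [](p & r) there: b:T, c:T. ✓
b: successors {c}; [](p & r) there: c:T. ✓
c: no successors, so <>[](p & r) fails. ✗
Satisfying worlds: {a, b}.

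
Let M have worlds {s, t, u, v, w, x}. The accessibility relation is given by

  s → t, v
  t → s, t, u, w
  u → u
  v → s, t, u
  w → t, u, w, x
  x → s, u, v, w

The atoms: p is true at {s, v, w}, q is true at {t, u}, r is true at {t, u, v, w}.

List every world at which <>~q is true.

{s, t, v, w, x}

s: successors {t, v}; ~q there: t:F, v:T. ✓
t: successors {s, t, u, w}; ~q there: s:T, t:F, u:F, w:T. ✓
u: successors {u}; ~q there: u:F. ✗
v: successors {s, t, u}; ~q there: s:T, t:F, u:F. ✓
w: successors {t, u, w, x}; ~q there: t:F, u:F, w:T, x:T. ✓
x: successors {s, u, v, w}; ~q there: s:T, u:F, v:T, w:T. ✓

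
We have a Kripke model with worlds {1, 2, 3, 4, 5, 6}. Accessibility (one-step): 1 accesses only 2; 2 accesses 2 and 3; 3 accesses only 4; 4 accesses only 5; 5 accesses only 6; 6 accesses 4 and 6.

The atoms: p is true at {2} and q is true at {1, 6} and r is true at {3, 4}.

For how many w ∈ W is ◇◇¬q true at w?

5

1: successors {2}; ◇¬q there: 2:T. ✓
2: successors {2, 3}; ◇¬q there: 2:T, 3:T. ✓
3: successors {4}; ◇¬q there: 4:T. ✓
4: successors {5}; ◇¬q there: 5:F. ✗
5: successors {6}; ◇¬q there: 6:T. ✓
6: successors {4, 6}; ◇¬q there: 4:T, 6:T. ✓
Satisfying worlds: {1, 2, 3, 5, 6}.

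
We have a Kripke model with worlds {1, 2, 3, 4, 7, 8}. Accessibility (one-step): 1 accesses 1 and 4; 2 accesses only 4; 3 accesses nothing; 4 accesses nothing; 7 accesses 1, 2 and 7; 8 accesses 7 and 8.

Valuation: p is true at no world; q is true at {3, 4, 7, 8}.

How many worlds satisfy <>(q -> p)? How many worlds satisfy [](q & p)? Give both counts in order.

2 and 2

For <>(q -> p):
1: successors {1, 4}; q -> p there: 1:T, 4:F. ✓
2: successors {4}; q -> p there: 4:F. ✗
3: no successors, so <>(q -> p) fails. ✗
4: no successors, so <>(q -> p) fails. ✗
7: successors {1, 2, 7}; q -> p there: 1:T, 2:T, 7:F. ✓
8: successors {7, 8}; q -> p there: 7:F, 8:F. ✗
— 2 worlds.
For [](q & p):
1: successors {1, 4}; q & p there: 1:F, 4:F. ✗
2: successors {4}; q & p there: 4:F. ✗
3: no successors, so [](q & p) holds vacuously. ✓
4: no successors, so [](q & p) holds vacuously. ✓
7: successors {1, 2, 7}; q & p there: 1:F, 2:F, 7:F. ✗
8: successors {7, 8}; q & p there: 7:F, 8:F. ✗
— 2 worlds.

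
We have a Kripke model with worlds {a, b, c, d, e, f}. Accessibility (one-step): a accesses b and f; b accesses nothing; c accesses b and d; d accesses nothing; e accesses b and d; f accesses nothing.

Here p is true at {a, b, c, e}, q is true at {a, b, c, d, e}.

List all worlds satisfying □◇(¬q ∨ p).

a: successors {b, f}; ◇(¬q ∨ p) there: b:F, f:F. ✗
b: no successors, so □◇(¬q ∨ p) holds vacuously. ✓
c: successors {b, d}; ◇(¬q ∨ p) there: b:F, d:F. ✗
d: no successors, so □◇(¬q ∨ p) holds vacuously. ✓
e: successors {b, d}; ◇(¬q ∨ p) there: b:F, d:F. ✗
f: no successors, so □◇(¬q ∨ p) holds vacuously. ✓

{b, d, f}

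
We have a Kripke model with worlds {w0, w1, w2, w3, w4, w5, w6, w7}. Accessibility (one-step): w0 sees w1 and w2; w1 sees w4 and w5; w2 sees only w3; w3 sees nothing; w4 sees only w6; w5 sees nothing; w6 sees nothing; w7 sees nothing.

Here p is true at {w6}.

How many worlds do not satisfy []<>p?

4

w0: successors {w1, w2}; <>p there: w1:F, w2:F. ✗
w1: successors {w4, w5}; <>p there: w4:T, w5:F. ✗
w2: successors {w3}; <>p there: w3:F. ✗
w3: no successors, so []<>p holds vacuously. ✓
w4: successors {w6}; <>p there: w6:F. ✗
w5: no successors, so []<>p holds vacuously. ✓
w6: no successors, so []<>p holds vacuously. ✓
w7: no successors, so []<>p holds vacuously. ✓
Satisfying worlds: {w3, w5, w6, w7}.
So []<>p fails at the other 4 worlds.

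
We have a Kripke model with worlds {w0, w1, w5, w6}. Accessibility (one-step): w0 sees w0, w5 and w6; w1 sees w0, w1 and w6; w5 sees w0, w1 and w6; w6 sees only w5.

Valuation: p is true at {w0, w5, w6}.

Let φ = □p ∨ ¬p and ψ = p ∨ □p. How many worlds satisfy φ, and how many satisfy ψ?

3 and 3

For □p ∨ ¬p:
w0: □p is T, ¬p is F. ✓
w1: □p is F, ¬p is T. ✓
w5: □p is F, ¬p is F. ✗
w6: □p is T, ¬p is F. ✓
— 3 worlds.
For p ∨ □p:
w0: p is T, □p is T. ✓
w1: p is F, □p is F. ✗
w5: p is T, □p is F. ✓
w6: p is T, □p is T. ✓
— 3 worlds.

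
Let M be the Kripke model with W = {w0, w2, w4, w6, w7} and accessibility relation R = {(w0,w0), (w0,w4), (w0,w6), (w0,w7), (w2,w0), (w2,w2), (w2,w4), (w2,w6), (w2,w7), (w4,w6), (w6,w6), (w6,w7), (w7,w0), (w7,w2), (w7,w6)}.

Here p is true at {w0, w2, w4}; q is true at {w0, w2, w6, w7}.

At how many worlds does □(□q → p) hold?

0

w0: successors {w0, w4, w6, w7}; □q → p there: w0:T, w4:T, w6:F, w7:F. ✗
w2: successors {w0, w2, w4, w6, w7}; □q → p there: w0:T, w2:T, w4:T, w6:F, w7:F. ✗
w4: successors {w6}; □q → p there: w6:F. ✗
w6: successors {w6, w7}; □q → p there: w6:F, w7:F. ✗
w7: successors {w0, w2, w6}; □q → p there: w0:T, w2:T, w6:F. ✗
Satisfying worlds: ∅.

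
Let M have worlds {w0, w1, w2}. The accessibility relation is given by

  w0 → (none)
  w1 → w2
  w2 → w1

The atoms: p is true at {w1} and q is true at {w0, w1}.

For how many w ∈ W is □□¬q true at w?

w0: no successors, so □□¬q holds vacuously. ✓
w1: successors {w2}; □¬q there: w2:F. ✗
w2: successors {w1}; □¬q there: w1:T. ✓
Satisfying worlds: {w0, w2}.

2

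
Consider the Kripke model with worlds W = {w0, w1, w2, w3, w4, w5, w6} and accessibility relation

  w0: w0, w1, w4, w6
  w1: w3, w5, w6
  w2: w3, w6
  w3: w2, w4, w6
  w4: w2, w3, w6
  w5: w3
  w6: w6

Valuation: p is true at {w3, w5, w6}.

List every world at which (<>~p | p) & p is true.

{w3, w5, w6}

w0: <>~p | p is T, p is F. ✗
w1: <>~p | p is F, p is F. ✗
w2: <>~p | p is F, p is F. ✗
w3: <>~p | p is T, p is T. ✓
w4: <>~p | p is T, p is F. ✗
w5: <>~p | p is T, p is T. ✓
w6: <>~p | p is T, p is T. ✓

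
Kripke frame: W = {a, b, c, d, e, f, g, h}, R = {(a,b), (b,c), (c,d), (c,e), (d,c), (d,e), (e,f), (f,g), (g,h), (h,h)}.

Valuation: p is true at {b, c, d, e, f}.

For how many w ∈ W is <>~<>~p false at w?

4

a: successors {b}; ~<>~p there: b:T. ✓
b: successors {c}; ~<>~p there: c:T. ✓
c: successors {d, e}; ~<>~p there: d:T, e:T. ✓
d: successors {c, e}; ~<>~p there: c:T, e:T. ✓
e: successors {f}; ~<>~p there: f:F. ✗
f: successors {g}; ~<>~p there: g:F. ✗
g: successors {h}; ~<>~p there: h:F. ✗
h: successors {h}; ~<>~p there: h:F. ✗
Satisfying worlds: {a, b, c, d}.
So <>~<>~p fails at the other 4 worlds.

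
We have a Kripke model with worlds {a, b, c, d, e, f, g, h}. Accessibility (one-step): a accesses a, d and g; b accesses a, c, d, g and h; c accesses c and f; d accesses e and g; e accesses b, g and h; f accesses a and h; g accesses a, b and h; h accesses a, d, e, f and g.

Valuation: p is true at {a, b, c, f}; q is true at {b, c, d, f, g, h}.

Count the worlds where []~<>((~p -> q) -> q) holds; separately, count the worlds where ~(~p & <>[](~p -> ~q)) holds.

0 and 8

For []~<>((~p -> q) -> q):
a: successors {a, d, g}; ~<>((~p -> q) -> q) there: a:F, d:F, g:F. ✗
b: successors {a, c, d, g, h}; ~<>((~p -> q) -> q) there: a:F, c:F, d:F, g:F, h:F. ✗
c: successors {c, f}; ~<>((~p -> q) -> q) there: c:F, f:F. ✗
d: successors {e, g}; ~<>((~p -> q) -> q) there: e:F, g:F. ✗
e: successors {b, g, h}; ~<>((~p -> q) -> q) there: b:F, g:F, h:F. ✗
f: successors {a, h}; ~<>((~p -> q) -> q) there: a:F, h:F. ✗
g: successors {a, b, h}; ~<>((~p -> q) -> q) there: a:F, b:F, h:F. ✗
h: successors {a, d, e, f, g}; ~<>((~p -> q) -> q) there: a:F, d:F, e:F, f:F, g:F. ✗
— 0 worlds.
For ~(~p & <>[](~p -> ~q)):
a: ~p & <>[](~p -> ~q) is F. ✓
b: ~p & <>[](~p -> ~q) is F. ✓
c: ~p & <>[](~p -> ~q) is F. ✓
d: ~p & <>[](~p -> ~q) is F. ✓
e: ~p & <>[](~p -> ~q) is F. ✓
f: ~p & <>[](~p -> ~q) is F. ✓
g: ~p & <>[](~p -> ~q) is F. ✓
h: ~p & <>[](~p -> ~q) is F. ✓
— 8 worlds.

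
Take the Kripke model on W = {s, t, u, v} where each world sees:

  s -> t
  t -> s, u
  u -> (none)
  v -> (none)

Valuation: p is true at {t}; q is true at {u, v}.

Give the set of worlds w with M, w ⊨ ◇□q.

s: successors {t}; □q there: t:F. ✗
t: successors {s, u}; □q there: s:F, u:T. ✓
u: no successors, so ◇□q fails. ✗
v: no successors, so ◇□q fails. ✗

{t}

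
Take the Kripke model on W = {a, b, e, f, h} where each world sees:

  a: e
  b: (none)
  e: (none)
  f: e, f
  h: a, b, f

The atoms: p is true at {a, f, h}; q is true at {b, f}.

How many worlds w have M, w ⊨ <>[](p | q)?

3

a: successors {e}; [](p | q) there: e:T. ✓
b: no successors, so <>[](p | q) fails. ✗
e: no successors, so <>[](p | q) fails. ✗
f: successors {e, f}; [](p | q) there: e:T, f:F. ✓
h: successors {a, b, f}; [](p | q) there: a:F, b:T, f:F. ✓
Satisfying worlds: {a, f, h}.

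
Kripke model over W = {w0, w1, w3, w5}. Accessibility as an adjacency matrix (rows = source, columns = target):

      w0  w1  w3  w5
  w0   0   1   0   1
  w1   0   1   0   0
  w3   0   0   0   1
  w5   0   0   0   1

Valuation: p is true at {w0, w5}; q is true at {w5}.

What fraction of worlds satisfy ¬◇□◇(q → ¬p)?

w0: ◇□◇(q → ¬p) is T. ✗
w1: ◇□◇(q → ¬p) is T. ✗
w3: ◇□◇(q → ¬p) is F. ✓
w5: ◇□◇(q → ¬p) is F. ✓
That's 2 of 4 worlds, so 2/4 = 1/2.

1/2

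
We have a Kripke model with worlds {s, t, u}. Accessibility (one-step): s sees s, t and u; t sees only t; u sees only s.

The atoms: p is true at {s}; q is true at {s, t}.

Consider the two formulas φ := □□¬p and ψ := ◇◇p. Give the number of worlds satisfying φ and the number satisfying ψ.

1 and 2

For □□¬p:
s: successors {s, t, u}; □¬p there: s:F, t:T, u:F. ✗
t: successors {t}; □¬p there: t:T. ✓
u: successors {s}; □¬p there: s:F. ✗
— 1 world.
For ◇◇p:
s: successors {s, t, u}; ◇p there: s:T, t:F, u:T. ✓
t: successors {t}; ◇p there: t:F. ✗
u: successors {s}; ◇p there: s:T. ✓
— 2 worlds.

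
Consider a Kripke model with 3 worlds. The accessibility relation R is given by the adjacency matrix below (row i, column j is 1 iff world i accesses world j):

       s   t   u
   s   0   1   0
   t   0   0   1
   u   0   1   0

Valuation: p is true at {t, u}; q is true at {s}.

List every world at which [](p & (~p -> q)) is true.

{s, t, u}

s: successors {t}; p & (~p -> q) there: t:T. ✓
t: successors {u}; p & (~p -> q) there: u:T. ✓
u: successors {t}; p & (~p -> q) there: t:T. ✓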